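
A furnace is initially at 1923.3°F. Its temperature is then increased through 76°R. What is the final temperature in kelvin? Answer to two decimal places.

Initial temperature in Celsius: (1923.3 - 32) × 5/9 = 1050.7222°C.
The 76°R change is an interval, so only the factor 5/9 applies: +76 × 5/9 = +42.2222°C.
Final Celsius temperature: 1050.7222 + 42.2222 = 1092.9444°C.
In kelvin: 1092.9444 + 273.15 = 1366.09 K.

1366.09 K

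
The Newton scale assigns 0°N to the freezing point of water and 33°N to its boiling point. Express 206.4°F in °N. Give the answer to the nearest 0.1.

32.0°N

First in Celsius: (206.4 - 32) × 5/9 = 96.8889°C.
Linearly onto the Newton scale: 0 + (96.8889 / 100) × (33 - 0) = 32.0°N.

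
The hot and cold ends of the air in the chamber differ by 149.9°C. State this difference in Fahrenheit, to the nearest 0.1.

269.8°F

For a temperature interval the offset drops out; only the factor 1.8 applies.
149.9 × 1.8 = 269.8.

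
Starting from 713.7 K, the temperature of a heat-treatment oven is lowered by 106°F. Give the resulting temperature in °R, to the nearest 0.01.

1178.66°R

Initial temperature in Celsius: 713.7 - 273.15 = 440.5500°C.
The 106°F change is an interval, so only the factor 5/9 applies: -106 × 5/9 = -58.8889°C.
Final Celsius temperature: 440.5500 - 58.8889 = 381.6611°C.
In Rankine: 381.6611 × 1.8 + 491.67 = 1178.66°R.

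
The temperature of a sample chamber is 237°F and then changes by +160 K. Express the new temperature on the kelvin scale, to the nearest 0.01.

547.04 K

Initial temperature in Celsius: (237 - 32) × 5/9 = 113.8889°C.
The 160 K change is an interval; Kelvin and Celsius degrees are the same size, so ΔC = +160°C.
Final Celsius temperature: 113.8889 + 160.0000 = 273.8889°C.
In kelvin: 273.8889 + 273.15 = 547.04 K.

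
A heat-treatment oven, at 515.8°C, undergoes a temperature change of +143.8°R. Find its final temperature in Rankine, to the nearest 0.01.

1563.91°R

The 143.8°R change is an interval, so only the factor 5/9 applies: +143.8 × 5/9 = +79.8889°C.
Final Celsius temperature: 515.8000 + 79.8889 = 595.6889°C.
In Rankine: 595.6889 × 1.8 + 491.67 = 1563.91°R.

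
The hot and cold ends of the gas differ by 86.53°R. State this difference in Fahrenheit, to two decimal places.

Rankine and Fahrenheit degrees are the same size, so the interval is unchanged: 86.53.

86.53°F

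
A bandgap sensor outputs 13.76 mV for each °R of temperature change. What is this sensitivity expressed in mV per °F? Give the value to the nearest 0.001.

The quantity depends on a temperature interval, so only the ratio of degree sizes applies; the offset between the scales is irrelevant.
A change of 1°F is a change of 1°R, so per °F the value is 13.76 × 1 = 13.760.

13.760 mV per °F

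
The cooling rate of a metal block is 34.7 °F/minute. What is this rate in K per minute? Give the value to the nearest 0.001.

The quantity depends on a temperature interval, so only the ratio of degree sizes applies; the offset between the scales is irrelevant.
A change of 1°F is a change of 5/9 K, so 34.7 × 5/9 = 19.278.

19.278 K/minute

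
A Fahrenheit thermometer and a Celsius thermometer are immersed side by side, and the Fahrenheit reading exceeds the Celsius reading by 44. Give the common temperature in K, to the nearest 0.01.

288.15 K

Let x be the Fahrenheit reading; then the Celsius reading is 5/9·x - 17.7778.
(5/9·x - 17.7778) - x = -44  ⇒  (-4/9)·x = -26.2222  ⇒  x = 59.0000°F.
In Celsius: (59 - 32) × 5/9 = 15.0000°C.
In kelvin: 15.0000 + 273.15 = 288.15 K.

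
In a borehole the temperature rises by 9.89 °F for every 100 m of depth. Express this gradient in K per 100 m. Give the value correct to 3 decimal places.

Since only a temperature interval is involved, the additive offset between the scales drops out.
A change of 1°F is a change of 5/9 K, so 9.89 × 5/9 = 5.494.

5.494 K/100 m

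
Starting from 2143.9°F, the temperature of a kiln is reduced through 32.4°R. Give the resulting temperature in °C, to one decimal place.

Initial temperature in Celsius: (2143.9 - 32) × 5/9 = 1173.2778°C.
The 32.4°R change is an interval, so only the factor 5/9 applies: -32.4 × 5/9 = -18.0000°C.
Final Celsius temperature: 1173.2778 - 18.0000 = 1155.2778°C.

1155.3°C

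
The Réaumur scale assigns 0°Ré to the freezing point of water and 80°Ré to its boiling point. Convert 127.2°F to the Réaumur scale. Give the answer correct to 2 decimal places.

First in Celsius: (127.2 - 32) × 5/9 = 52.8889°C.
Linearly onto the Réaumur scale: 0 + (52.8889 / 100) × (80 - 0) = 42.31°Ré.

42.31°Ré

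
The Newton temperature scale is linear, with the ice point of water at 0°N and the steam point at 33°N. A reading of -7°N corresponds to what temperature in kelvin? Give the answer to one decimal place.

251.9 K

Linear interpolation between the fixed points: C = (-7 - 0) × 100 / (33 - 0) = -21.2121°C.
Then -21.2121 + 273.15 = 251.9 K.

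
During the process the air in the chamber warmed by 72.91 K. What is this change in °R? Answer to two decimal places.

131.24°R

Only the scale ratio 1.8 matters for a change in temperature.
72.91 × 1.8 = 131.24.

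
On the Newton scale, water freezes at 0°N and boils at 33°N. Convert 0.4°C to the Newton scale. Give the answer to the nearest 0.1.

0.1°N

Linearly onto the Newton scale: 0 + (0.4000 / 100) × (33 - 0) = 0.1°N.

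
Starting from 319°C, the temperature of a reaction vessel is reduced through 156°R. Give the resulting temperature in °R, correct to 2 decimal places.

The 156°R change is an interval, so only the factor 5/9 applies: -156 × 5/9 = -86.6667°C.
Final Celsius temperature: 319.0000 - 86.6667 = 232.3333°C.
In Rankine: 232.3333 × 1.8 + 491.67 = 909.87°R.

909.87°R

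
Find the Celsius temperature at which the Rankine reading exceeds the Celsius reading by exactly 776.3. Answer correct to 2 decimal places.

355.79°C

Let C be the Celsius reading. The Rankine reading is R = 1.8·C + 491.67.
Require R - C = 776.3: (0.8)·C + 491.67 = 776.3.
C = (776.3 - 491.67) / (0.8) = 355.79.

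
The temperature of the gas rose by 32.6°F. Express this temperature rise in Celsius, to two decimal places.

18.11°C

For a temperature interval the offset drops out; only the factor 5/9 applies.
32.6 × 5/9 = 18.11.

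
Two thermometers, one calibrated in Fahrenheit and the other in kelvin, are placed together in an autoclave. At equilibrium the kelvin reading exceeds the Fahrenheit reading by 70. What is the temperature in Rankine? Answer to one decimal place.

Let x be the Fahrenheit reading; then the kelvin reading is 5/9·x + 255.372.
(5/9·x + 255.372) - x = 70  ⇒  (-4/9)·x = -185.372  ⇒  x = 417.0875°F.
In Celsius: (417.0875 - 32) × 5/9 = 213.9375°C.
In Rankine: 213.9375 × 1.8 + 491.67 = 876.8°R.

876.8°R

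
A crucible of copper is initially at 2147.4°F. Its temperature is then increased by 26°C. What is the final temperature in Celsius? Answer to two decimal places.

Initial temperature in Celsius: (2147.4 - 32) × 5/9 = 1175.2222°C.
Final Celsius temperature: 1175.2222 + 26.0000 = 1201.2222°C.

1201.22°C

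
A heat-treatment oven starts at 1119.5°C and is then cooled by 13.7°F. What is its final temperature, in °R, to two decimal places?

The 13.7°F change is an interval, so only the factor 5/9 applies: -13.7 × 5/9 = -7.6111°C.
Final Celsius temperature: 1119.5000 - 7.6111 = 1111.8889°C.
In Rankine: 1111.8889 × 1.8 + 491.67 = 2493.07°R.

2493.07°R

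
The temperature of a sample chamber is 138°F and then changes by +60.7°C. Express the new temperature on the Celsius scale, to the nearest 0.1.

119.6°C

Initial temperature in Celsius: (138 - 32) × 5/9 = 58.8889°C.
Final Celsius temperature: 58.8889 + 60.7000 = 119.5889°C.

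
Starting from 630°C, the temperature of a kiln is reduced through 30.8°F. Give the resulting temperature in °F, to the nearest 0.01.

1135.20°F

The 30.8°F change is an interval, so only the factor 5/9 applies: -30.8 × 5/9 = -17.1111°C.
Final Celsius temperature: 630.0000 - 17.1111 = 612.8889°C.
In Fahrenheit: 612.8889 × 1.8 + 32 = 1135.20°F.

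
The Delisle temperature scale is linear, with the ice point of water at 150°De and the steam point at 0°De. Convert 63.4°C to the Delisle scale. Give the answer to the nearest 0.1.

54.9°De

Linearly onto the Delisle scale: 150 + (63.4000 / 100) × (0 - 150) = 54.9°De.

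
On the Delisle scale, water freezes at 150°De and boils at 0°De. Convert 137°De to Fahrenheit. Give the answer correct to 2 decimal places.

47.60°F

Linear interpolation between the fixed points: C = (137 - 150) × 100 / (0 - 150) = 8.6667°C.
Then 8.6667 × 1.8 + 32 = 47.60°F.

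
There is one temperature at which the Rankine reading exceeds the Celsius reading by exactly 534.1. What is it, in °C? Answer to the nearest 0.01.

53.04°C

Let C be the Celsius reading. The Rankine reading is R = 1.8·C + 491.67.
Require R - C = 534.1: (0.8)·C + 491.67 = 534.1.
C = (534.1 - 491.67) / (0.8) = 53.04.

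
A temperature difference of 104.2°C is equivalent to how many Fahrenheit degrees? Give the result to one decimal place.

187.6°F

For a temperature interval the offset drops out; only the factor 1.8 applies.
104.2 × 1.8 = 187.6.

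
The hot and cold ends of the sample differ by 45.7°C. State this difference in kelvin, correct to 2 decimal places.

Celsius and kelvin degrees are the same size, so the interval is unchanged: 45.70.

45.70 K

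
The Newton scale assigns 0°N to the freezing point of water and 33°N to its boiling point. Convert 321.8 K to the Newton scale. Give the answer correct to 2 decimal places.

First in Celsius: 321.8 - 273.15 = 48.6500°C.
Linearly onto the Newton scale: 0 + (48.6500 / 100) × (33 - 0) = 16.05°N.

16.05°N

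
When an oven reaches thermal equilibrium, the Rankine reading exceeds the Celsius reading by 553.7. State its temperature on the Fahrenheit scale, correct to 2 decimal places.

Let x be the Celsius reading; then the Rankine reading is 1.8·x + 491.67.
(1.8·x + 491.67) - x = 553.7  ⇒  (0.8)·x = 62.03  ⇒  x = 77.5375°C.
In Fahrenheit: 77.5375 × 1.8 + 32 = 171.57°F.

171.57°F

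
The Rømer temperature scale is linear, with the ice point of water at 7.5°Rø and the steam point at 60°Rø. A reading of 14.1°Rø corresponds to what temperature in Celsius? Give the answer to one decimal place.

12.6°C

Linear interpolation between the fixed points: C = (14.1 - 7.5) × 100 / (60 - 7.5) = 12.5714°C.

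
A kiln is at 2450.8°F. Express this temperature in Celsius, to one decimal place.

1343.8°C

In Celsius: (2450.8 - 32) × 5/9 = 1343.7778°C.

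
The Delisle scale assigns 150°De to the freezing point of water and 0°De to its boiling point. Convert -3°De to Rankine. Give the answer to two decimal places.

675.27°R

Linear interpolation between the fixed points: C = (-3 - 150) × 100 / (0 - 150) = 102.0000°C.
Then 102.0000 × 1.8 + 491.67 = 675.27°R.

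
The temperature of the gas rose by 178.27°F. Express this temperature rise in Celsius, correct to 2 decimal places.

99.04°C

An interval of 1°F corresponds to 5/9°C.
178.27 × 5/9 = 99.04.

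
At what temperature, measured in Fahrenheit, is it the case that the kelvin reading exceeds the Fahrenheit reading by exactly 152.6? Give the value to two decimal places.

Let F be the Fahrenheit reading. The kelvin reading is K = 5/9·F + 255.372.
Require K - F = 152.6: (-4/9)·F + 255.372 = 152.6.
F = (152.6 - 255.372) / (-4/9) = 231.24.

231.24°F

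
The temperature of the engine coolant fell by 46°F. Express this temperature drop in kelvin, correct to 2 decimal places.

An interval of 1°F corresponds to 5/9 K.
46 × 5/9 = 25.56.

25.56 K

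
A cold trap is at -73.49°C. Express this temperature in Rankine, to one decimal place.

359.4°R

In Rankine: -73.4900 × 1.8 + 491.67 = 359.4°R.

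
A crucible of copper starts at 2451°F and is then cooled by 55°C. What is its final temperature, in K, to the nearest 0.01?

Initial temperature in Celsius: (2451 - 32) × 5/9 = 1343.8889°C.
Final Celsius temperature: 1343.8889 - 55.0000 = 1288.8889°C.
In kelvin: 1288.8889 + 273.15 = 1562.04 K.

1562.04 K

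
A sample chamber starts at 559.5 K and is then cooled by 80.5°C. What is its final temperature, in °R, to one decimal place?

862.2°R

Initial temperature in Celsius: 559.5 - 273.15 = 286.3500°C.
Final Celsius temperature: 286.3500 - 80.5000 = 205.8500°C.
In Rankine: 205.8500 × 1.8 + 491.67 = 862.2°R.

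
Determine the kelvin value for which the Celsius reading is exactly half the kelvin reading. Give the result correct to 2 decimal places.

Let K be the kelvin reading. The Celsius reading is C = 1·K - 273.15.
Require C = 0.5·K: 1·K - 273.15 = 0.5·K.
(0.5)·K = 273.15  ⇒  K = 546.30.

546.30 K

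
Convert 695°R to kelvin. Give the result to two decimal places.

In Celsius: (695 - 491.67) × 5/9 = 112.9611°C.
In kelvin: 112.9611 + 273.15 = 386.11 K.

386.11 K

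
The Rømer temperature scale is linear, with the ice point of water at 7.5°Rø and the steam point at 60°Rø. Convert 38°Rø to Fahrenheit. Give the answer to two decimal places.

136.57°F

Linear interpolation between the fixed points: C = (38 - 7.5) × 100 / (60 - 7.5) = 58.0952°C.
Then 58.0952 × 1.8 + 32 = 136.57°F.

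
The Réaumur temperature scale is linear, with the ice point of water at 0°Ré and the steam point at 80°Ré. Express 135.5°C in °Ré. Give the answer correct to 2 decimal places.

Linearly onto the Réaumur scale: 0 + (135.5000 / 100) × (80 - 0) = 108.40°Ré.

108.40°Ré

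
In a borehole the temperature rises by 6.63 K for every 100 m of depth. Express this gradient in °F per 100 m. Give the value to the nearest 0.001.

11.934 °F/100 m

The quantity depends on a temperature interval, so only the ratio of degree sizes applies; the offset between the scales is irrelevant.
A change of 1 K is a change of 1.8°F, so 6.63 × 1.8 = 11.934.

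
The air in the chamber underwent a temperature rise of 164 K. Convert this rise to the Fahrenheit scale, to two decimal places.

295.20°F

An interval of 1 K corresponds to 1.8°F.
164 × 1.8 = 295.20.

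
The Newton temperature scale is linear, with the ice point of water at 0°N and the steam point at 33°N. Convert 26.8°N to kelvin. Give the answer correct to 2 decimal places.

354.36 K

Linear interpolation between the fixed points: C = (26.8 - 0) × 100 / (33 - 0) = 81.2121°C.
Then 81.2121 + 273.15 = 354.36 K.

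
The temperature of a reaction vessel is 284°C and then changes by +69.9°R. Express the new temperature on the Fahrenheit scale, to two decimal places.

613.10°F

The 69.9°R change is an interval, so only the factor 5/9 applies: +69.9 × 5/9 = +38.8333°C.
Final Celsius temperature: 284.0000 + 38.8333 = 322.8333°C.
In Fahrenheit: 322.8333 × 1.8 + 32 = 613.10°F.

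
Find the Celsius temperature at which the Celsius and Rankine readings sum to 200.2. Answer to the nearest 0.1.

Let C be the Celsius reading. The Rankine reading is R = 1.8·C + 491.67.
Require C + R = 200.2: (2.8)·C + 491.67 = 200.2.
C = (200.2 - 491.67) / (2.8) = -104.1.

-104.1°C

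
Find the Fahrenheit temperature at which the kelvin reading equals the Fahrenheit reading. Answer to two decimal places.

574.59°F

Let F be the Fahrenheit reading. The kelvin reading is K = 5/9·F + 255.372.
Set K = F: 5/9·F + 255.372 = F.
(-4/9)·F = -255.372  ⇒  F = 574.59.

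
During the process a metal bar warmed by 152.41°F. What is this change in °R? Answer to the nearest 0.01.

Fahrenheit and Rankine degrees are the same size, so the interval is unchanged: 152.41.

152.41°R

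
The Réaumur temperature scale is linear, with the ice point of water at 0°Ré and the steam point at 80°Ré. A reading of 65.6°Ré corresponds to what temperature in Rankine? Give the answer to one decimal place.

639.3°R

Linear interpolation between the fixed points: C = (65.6 - 0) × 100 / (80 - 0) = 82.0000°C.
Then 82.0000 × 1.8 + 491.67 = 639.3°R.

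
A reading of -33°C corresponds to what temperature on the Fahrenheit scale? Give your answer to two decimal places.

In Fahrenheit: -33.0000 × 1.8 + 32 = -27.40°F.

-27.40°F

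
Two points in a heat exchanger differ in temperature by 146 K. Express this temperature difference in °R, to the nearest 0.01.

262.80°R

For a temperature interval the offset drops out; only the factor 1.8 applies.
146 × 1.8 = 262.80.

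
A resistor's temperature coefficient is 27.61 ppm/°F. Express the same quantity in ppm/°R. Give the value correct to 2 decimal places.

Since only a temperature interval is involved, the additive offset between the scales drops out.
A change of 1°R is a change of 1°F, so per °R the value is 27.61 × 1 = 27.61.

27.61 ppm/°R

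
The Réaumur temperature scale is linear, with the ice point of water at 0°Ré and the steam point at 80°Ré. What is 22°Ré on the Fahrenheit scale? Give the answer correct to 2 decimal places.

81.50°F

Linear interpolation between the fixed points: C = (22 - 0) × 100 / (80 - 0) = 27.5000°C.
Then 27.5000 × 1.8 + 32 = 81.50°F.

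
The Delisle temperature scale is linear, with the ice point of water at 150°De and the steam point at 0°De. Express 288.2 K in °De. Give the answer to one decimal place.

First in Celsius: 288.2 - 273.15 = 15.0500°C.
Linearly onto the Delisle scale: 150 + (15.0500 / 100) × (0 - 150) = 127.4°De.

127.4°De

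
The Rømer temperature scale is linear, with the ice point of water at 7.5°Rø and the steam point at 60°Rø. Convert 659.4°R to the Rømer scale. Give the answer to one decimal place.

First in Celsius: (659.4 - 491.67) × 5/9 = 93.1833°C.
Linearly onto the Rømer scale: 7.5 + (93.1833 / 100) × (60 - 7.5) = 56.4°Rø.

56.4°Rø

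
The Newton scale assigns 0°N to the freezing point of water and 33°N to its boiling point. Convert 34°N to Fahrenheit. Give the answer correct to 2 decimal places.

217.45°F

Linear interpolation between the fixed points: C = (34 - 0) × 100 / (33 - 0) = 103.0303°C.
Then 103.0303 × 1.8 + 32 = 217.45°F.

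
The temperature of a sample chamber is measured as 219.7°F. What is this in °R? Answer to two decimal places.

679.37°R

In Celsius: (219.7 - 32) × 5/9 = 104.2778°C.
In Rankine: 104.2778 × 1.8 + 491.67 = 679.37°R.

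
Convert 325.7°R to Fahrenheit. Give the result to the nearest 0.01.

In Celsius: (325.7 - 491.67) × 5/9 = -92.2056°C.
In Fahrenheit: -92.2056 × 1.8 + 32 = -133.97°F.

-133.97°F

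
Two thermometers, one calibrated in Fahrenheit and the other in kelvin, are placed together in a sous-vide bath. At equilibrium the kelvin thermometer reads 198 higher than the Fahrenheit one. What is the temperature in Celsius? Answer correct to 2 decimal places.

53.94°C

Let x be the Fahrenheit reading; then the kelvin reading is 5/9·x + 255.372.
(5/9·x + 255.372) - x = 198  ⇒  (-4/9)·x = -57.3722  ⇒  x = 129.0875°F.
In Celsius: (129.0875 - 32) × 5/9 = 53.94°C.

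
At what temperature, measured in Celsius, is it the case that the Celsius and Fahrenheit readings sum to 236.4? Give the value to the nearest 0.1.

Let C be the Celsius reading. The Fahrenheit reading is F = 1.8·C + 32.
Require C + F = 236.4: (2.8)·C + 32 = 236.4.
C = (236.4 - 32) / (2.8) = 73.0.

73.0°C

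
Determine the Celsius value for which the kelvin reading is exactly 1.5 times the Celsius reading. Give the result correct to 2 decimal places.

546.30°C

Let C be the Celsius reading. The kelvin reading is K = 1·C + 273.15.
Require K = 1.5·C: 1·C + 273.15 = 1.5·C.
(-0.5)·C = -273.15  ⇒  C = 546.30.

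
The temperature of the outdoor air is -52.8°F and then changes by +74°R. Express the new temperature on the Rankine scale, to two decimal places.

Initial temperature in Celsius: (-52.8 - 32) × 5/9 = -47.1111°C.
The 74°R change is an interval, so only the factor 5/9 applies: +74 × 5/9 = +41.1111°C.
Final Celsius temperature: -47.1111 + 41.1111 = -6.0000°C.
In Rankine: -6.0000 × 1.8 + 491.67 = 480.87°R.

480.87°R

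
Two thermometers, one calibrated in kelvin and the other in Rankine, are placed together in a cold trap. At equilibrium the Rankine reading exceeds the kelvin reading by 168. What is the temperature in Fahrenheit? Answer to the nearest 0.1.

-81.7°F

Let x be the kelvin reading; then the Rankine reading is 1.8·x.
(1.8·x) - x = 168  ⇒  (0.8)·x = 168  ⇒  x = 210.0000 K.
In Celsius: 210 - 273.15 = -63.1500°C.
In Fahrenheit: -63.1500 × 1.8 + 32 = -81.7°F.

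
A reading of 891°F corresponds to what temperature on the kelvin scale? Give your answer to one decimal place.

750.4 K

In Celsius: (891 - 32) × 5/9 = 477.2222°C.
In kelvin: 477.2222 + 273.15 = 750.4 K.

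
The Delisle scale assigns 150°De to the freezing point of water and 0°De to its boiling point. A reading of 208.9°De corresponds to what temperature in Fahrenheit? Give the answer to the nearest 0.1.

-38.7°F

Linear interpolation between the fixed points: C = (208.9 - 150) × 100 / (0 - 150) = -39.2667°C.
Then -39.2667 × 1.8 + 32 = -38.7°F.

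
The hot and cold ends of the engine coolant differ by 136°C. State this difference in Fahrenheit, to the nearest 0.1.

Only the scale ratio 1.8 matters for a change in temperature.
136 × 1.8 = 244.8.

244.8°F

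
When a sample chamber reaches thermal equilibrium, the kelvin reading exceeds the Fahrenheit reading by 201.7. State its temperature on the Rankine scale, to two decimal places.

Let x be the kelvin reading; then the Fahrenheit reading is 1.8·x - 459.67.
(1.8·x - 459.67) - x = -201.7  ⇒  (0.8)·x = 257.97  ⇒  x = 322.4625 K.
In Celsius: 322.4625 - 273.15 = 49.3125°C.
In Rankine: 49.3125 × 1.8 + 491.67 = 580.43°R.

580.43°R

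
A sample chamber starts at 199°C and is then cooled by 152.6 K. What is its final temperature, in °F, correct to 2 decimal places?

The 152.6 K change is an interval; Kelvin and Celsius degrees are the same size, so ΔC = -152.6°C.
Final Celsius temperature: 199.0000 - 152.6000 = 46.4000°C.
In Fahrenheit: 46.4000 × 1.8 + 32 = 115.52°F.

115.52°F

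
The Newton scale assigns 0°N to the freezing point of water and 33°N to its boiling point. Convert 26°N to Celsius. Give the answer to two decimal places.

Linear interpolation between the fixed points: C = (26 - 0) × 100 / (33 - 0) = 78.7879°C.

78.79°C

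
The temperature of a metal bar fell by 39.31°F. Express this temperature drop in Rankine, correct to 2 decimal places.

39.31°R

Fahrenheit and Rankine degrees are the same size, so the interval is unchanged: 39.31.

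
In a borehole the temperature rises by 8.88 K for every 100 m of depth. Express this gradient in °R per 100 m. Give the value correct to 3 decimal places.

15.984 °R/100 m

The quantity depends on a temperature interval, so only the ratio of degree sizes applies; the offset between the scales is irrelevant.
A change of 1 K is a change of 1.8°R, so 8.88 × 1.8 = 15.984.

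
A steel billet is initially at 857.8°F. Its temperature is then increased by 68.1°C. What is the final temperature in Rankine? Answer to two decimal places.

Initial temperature in Celsius: (857.8 - 32) × 5/9 = 458.7778°C.
Final Celsius temperature: 458.7778 + 68.1000 = 526.8778°C.
In Rankine: 526.8778 × 1.8 + 491.67 = 1440.05°R.

1440.05°R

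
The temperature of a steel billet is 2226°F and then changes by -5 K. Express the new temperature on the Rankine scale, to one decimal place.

Initial temperature in Celsius: (2226 - 32) × 5/9 = 1218.8889°C.
The 5 K change is an interval; Kelvin and Celsius degrees are the same size, so ΔC = -5°C.
Final Celsius temperature: 1218.8889 - 5.0000 = 1213.8889°C.
In Rankine: 1213.8889 × 1.8 + 491.67 = 2676.7°R.

2676.7°R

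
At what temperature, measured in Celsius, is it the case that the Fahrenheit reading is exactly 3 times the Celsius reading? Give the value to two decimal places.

Let C be the Celsius reading. The Fahrenheit reading is F = 1.8·C + 32.
Require F = 3·C: 1.8·C + 32 = 3·C.
(-1.2)·C = -32  ⇒  C = 26.67.

26.67°C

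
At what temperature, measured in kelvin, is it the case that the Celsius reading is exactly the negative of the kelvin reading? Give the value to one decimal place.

Let K be the kelvin reading. The Celsius reading is C = 1·K - 273.15.
Require C = -1·K: 1·K - 273.15 = -1·K.
(2)·K = 273.15  ⇒  K = 136.6.

136.6 K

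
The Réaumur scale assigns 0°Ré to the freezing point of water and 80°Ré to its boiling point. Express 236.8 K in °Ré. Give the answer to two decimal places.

-29.08°Ré

First in Celsius: 236.8 - 273.15 = -36.3500°C.
Linearly onto the Réaumur scale: 0 + (-36.3500 / 100) × (80 - 0) = -29.08°Ré.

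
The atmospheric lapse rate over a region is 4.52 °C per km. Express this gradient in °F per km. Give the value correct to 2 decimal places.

Since only a temperature interval is involved, the additive offset between the scales drops out.
A change of 1°C is a change of 1.8°F, so 4.52 × 1.8 = 8.14.

8.14 °F/km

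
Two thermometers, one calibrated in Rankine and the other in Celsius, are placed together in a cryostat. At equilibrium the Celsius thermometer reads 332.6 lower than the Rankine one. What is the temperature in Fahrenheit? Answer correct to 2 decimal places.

-325.91°F

Let x be the Rankine reading; then the Celsius reading is 5/9·x - 273.15.
(5/9·x - 273.15) - x = -332.6  ⇒  (-4/9)·x = -59.45  ⇒  x = 133.7625°R.
In Celsius: (133.7625 - 491.67) × 5/9 = -198.8375°C.
In Fahrenheit: -198.8375 × 1.8 + 32 = -325.91°F.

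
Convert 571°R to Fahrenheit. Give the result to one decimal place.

111.3°F

In Celsius: (571 - 491.67) × 5/9 = 44.0722°C.
In Fahrenheit: 44.0722 × 1.8 + 32 = 111.3°F.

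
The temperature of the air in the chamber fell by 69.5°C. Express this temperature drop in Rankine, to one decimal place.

125.1°R

Only the scale ratio 1.8 matters for a change in temperature.
69.5 × 1.8 = 125.1.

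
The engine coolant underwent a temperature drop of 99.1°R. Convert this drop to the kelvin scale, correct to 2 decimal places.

55.06 K

For a temperature interval the offset drops out; only the factor 5/9 applies.
99.1 × 5/9 = 55.06.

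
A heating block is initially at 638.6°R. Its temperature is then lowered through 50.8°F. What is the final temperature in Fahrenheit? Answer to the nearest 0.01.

Initial temperature in Celsius: (638.6 - 491.67) × 5/9 = 81.6278°C.
The 50.8°F change is an interval, so only the factor 5/9 applies: -50.8 × 5/9 = -28.2222°C.
Final Celsius temperature: 81.6278 - 28.2222 = 53.4056°C.
In Fahrenheit: 53.4056 × 1.8 + 32 = 128.13°F.

128.13°F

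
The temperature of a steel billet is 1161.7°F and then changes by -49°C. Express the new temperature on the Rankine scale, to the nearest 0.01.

Initial temperature in Celsius: (1161.7 - 32) × 5/9 = 627.6111°C.
Final Celsius temperature: 627.6111 - 49.0000 = 578.6111°C.
In Rankine: 578.6111 × 1.8 + 491.67 = 1533.17°R.

1533.17°R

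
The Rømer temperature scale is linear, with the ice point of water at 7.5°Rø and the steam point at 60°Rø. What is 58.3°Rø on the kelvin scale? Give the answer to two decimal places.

Linear interpolation between the fixed points: C = (58.3 - 7.5) × 100 / (60 - 7.5) = 96.7619°C.
Then 96.7619 + 273.15 = 369.91 K.

369.91 K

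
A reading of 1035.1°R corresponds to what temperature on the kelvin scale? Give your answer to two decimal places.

In Celsius: (1035.1 - 491.67) × 5/9 = 301.9056°C.
In kelvin: 301.9056 + 273.15 = 575.06 K.

575.06 K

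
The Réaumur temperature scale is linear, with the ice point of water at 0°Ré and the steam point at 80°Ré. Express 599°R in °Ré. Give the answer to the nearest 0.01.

47.70°Ré

First in Celsius: (599 - 491.67) × 5/9 = 59.6278°C.
Linearly onto the Réaumur scale: 0 + (59.6278 / 100) × (80 - 0) = 47.70°Ré.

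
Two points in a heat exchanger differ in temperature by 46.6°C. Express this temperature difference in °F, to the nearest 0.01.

For a temperature interval the offset drops out; only the factor 1.8 applies.
46.6 × 1.8 = 83.88.

83.88°F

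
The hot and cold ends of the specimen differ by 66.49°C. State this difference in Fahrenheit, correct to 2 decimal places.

Only the scale ratio 1.8 matters for a change in temperature.
66.49 × 1.8 = 119.68.

119.68°F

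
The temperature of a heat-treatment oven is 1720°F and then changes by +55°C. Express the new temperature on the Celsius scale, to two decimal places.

992.78°C

Initial temperature in Celsius: (1720 - 32) × 5/9 = 937.7778°C.
Final Celsius temperature: 937.7778 + 55.0000 = 992.7778°C.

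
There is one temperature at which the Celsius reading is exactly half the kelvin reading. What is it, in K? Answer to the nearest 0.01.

Let K be the kelvin reading. The Celsius reading is C = 1·K - 273.15.
Require C = 0.5·K: 1·K - 273.15 = 0.5·K.
(0.5)·K = 273.15  ⇒  K = 546.30.

546.30 K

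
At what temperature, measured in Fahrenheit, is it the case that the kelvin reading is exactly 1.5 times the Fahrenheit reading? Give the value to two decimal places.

Let F be the Fahrenheit reading. The kelvin reading is K = 5/9·F + 255.372.
Require K = 1.5·F: 5/9·F + 255.372 = 1.5·F.
(-17/18)·F = -255.372  ⇒  F = 270.39.

270.39°F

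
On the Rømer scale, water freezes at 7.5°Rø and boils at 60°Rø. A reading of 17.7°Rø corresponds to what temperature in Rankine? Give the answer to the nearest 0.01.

Linear interpolation between the fixed points: C = (17.7 - 7.5) × 100 / (60 - 7.5) = 19.4286°C.
Then 19.4286 × 1.8 + 491.67 = 526.64°R.

526.64°R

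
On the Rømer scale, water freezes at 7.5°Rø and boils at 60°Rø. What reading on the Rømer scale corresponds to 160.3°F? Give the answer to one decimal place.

44.9°Rø

First in Celsius: (160.3 - 32) × 5/9 = 71.2778°C.
Linearly onto the Rømer scale: 7.5 + (71.2778 / 100) × (60 - 7.5) = 44.9°Rø.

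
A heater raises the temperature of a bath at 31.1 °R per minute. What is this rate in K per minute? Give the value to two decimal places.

Since only a temperature interval is involved, the additive offset between the scales drops out.
A change of 1°R is a change of 5/9 K, so 31.1 × 5/9 = 17.28.

17.28 K/minute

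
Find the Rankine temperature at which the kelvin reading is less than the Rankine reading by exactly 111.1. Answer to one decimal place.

250.0°R

Let R be the Rankine reading. The kelvin reading is K = 5/9·R.
Require K - R = -111.1: (-4/9)·R = -111.1.
R = (-111.1) / (-4/9) = 250.0.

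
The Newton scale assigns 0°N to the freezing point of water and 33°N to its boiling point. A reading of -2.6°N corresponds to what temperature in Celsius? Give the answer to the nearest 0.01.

Linear interpolation between the fixed points: C = (-2.6 - 0) × 100 / (33 - 0) = -7.8788°C.

-7.88°C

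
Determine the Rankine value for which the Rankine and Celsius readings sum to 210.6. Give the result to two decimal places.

310.98°R

Let R be the Rankine reading. The Celsius reading is C = 5/9·R - 273.15.
Require R + C = 210.6: (14/9)·R - 273.15 = 210.6.
R = (210.6 + 273.15) / (14/9) = 310.98.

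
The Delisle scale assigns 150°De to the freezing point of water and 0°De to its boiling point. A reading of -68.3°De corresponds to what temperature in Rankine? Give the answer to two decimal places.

Linear interpolation between the fixed points: C = (-68.3 - 150) × 100 / (0 - 150) = 145.5333°C.
Then 145.5333 × 1.8 + 491.67 = 753.63°R.

753.63°R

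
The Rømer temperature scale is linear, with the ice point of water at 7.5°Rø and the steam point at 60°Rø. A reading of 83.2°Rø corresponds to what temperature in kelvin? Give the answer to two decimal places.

417.34 K

Linear interpolation between the fixed points: C = (83.2 - 7.5) × 100 / (60 - 7.5) = 144.1905°C.
Then 144.1905 + 273.15 = 417.34 K.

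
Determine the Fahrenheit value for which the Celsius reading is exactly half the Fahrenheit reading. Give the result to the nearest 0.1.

Let F be the Fahrenheit reading. The Celsius reading is C = 5/9·F - 17.7778.
Require C = 0.5·F: 5/9·F - 17.7778 = 0.5·F.
(1/18)·F = 17.7778  ⇒  F = 320.0.

320.0°F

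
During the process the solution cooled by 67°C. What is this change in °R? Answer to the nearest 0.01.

An interval of 1°C corresponds to 1.8°R.
67 × 1.8 = 120.60.

120.60°R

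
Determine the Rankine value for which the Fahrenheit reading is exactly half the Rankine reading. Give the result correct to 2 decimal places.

919.34°R

Let R be the Rankine reading. The Fahrenheit reading is F = 1·R - 459.67.
Require F = 0.5·R: 1·R - 459.67 = 0.5·R.
(0.5)·R = 459.67  ⇒  R = 919.34.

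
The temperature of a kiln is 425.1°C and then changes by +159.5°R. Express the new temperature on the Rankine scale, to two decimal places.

1416.35°R

The 159.5°R change is an interval, so only the factor 5/9 applies: +159.5 × 5/9 = +88.6111°C.
Final Celsius temperature: 425.1000 + 88.6111 = 513.7111°C.
In Rankine: 513.7111 × 1.8 + 491.67 = 1416.35°R.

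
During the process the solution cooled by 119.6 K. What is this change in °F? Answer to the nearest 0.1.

215.3°F

Only the scale ratio 1.8 matters for a change in temperature.
119.6 × 1.8 = 215.3.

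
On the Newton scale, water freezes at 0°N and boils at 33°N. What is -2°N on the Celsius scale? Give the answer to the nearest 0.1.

-6.1°C

Linear interpolation between the fixed points: C = (-2 - 0) × 100 / (33 - 0) = -6.0606°C.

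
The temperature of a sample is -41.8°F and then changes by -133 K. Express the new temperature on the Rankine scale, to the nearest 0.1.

Initial temperature in Celsius: (-41.8 - 32) × 5/9 = -41.0000°C.
The 133 K change is an interval; Kelvin and Celsius degrees are the same size, so ΔC = -133°C.
Final Celsius temperature: -41.0000 - 133.0000 = -174.0000°C.
In Rankine: -174.0000 × 1.8 + 491.67 = 178.5°R.

178.5°R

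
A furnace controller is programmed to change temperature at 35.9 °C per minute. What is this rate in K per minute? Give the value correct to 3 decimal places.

The quantity depends on a temperature interval, so only the ratio of degree sizes applies; the offset between the scales is irrelevant.
A change of 1°C is a change of 1 K, so 35.9 × 1 = 35.900.

35.900 K/minute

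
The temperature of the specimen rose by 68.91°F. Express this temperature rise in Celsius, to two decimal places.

38.28°C

An interval of 1°F corresponds to 5/9°C.
68.91 × 5/9 = 38.28.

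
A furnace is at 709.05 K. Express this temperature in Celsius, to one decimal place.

In Celsius: 709.05 - 273.15 = 435.9000°C.

435.9°C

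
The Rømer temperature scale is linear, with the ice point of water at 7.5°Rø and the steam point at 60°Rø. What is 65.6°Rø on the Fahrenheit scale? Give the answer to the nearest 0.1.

Linear interpolation between the fixed points: C = (65.6 - 7.5) × 100 / (60 - 7.5) = 110.6667°C.
Then 110.6667 × 1.8 + 32 = 231.2°F.

231.2°F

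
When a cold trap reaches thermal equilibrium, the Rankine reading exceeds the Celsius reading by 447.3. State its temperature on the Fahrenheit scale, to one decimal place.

-67.8°F

Let x be the Celsius reading; then the Rankine reading is 1.8·x + 491.67.
(1.8·x + 491.67) - x = 447.3  ⇒  (0.8)·x = -44.37  ⇒  x = -55.4625°C.
In Fahrenheit: -55.4625 × 1.8 + 32 = -67.8°F.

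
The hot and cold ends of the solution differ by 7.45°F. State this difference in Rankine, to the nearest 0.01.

7.45°R

Fahrenheit and Rankine degrees are the same size, so the interval is unchanged: 7.45.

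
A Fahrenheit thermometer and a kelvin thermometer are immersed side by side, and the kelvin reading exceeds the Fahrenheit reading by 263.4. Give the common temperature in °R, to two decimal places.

441.61°R

Let x be the Fahrenheit reading; then the kelvin reading is 5/9·x + 255.372.
(5/9·x + 255.372) - x = 263.4  ⇒  (-4/9)·x = 8.02778  ⇒  x = -18.0625°F.
In Celsius: (-18.0625 - 32) × 5/9 = -27.8125°C.
In Rankine: -27.8125 × 1.8 + 491.67 = 441.61°R.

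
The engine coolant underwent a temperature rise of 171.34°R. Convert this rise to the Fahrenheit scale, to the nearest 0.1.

171.3°F

Rankine and Fahrenheit degrees are the same size, so the interval is unchanged: 171.3.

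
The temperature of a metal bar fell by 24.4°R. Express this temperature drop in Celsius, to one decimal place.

An interval of 1°R corresponds to 5/9°C.
24.4 × 5/9 = 13.6.

13.6°C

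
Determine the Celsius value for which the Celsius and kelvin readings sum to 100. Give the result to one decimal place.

Let C be the Celsius reading. The kelvin reading is K = 1·C + 273.15.
Require C + K = 100: (2)·C + 273.15 = 100.
C = (100 - 273.15) / (2) = -86.6.

-86.6°C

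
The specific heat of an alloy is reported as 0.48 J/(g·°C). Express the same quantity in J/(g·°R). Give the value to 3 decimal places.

0.267 J/(g·°R)

Since only a temperature interval is involved, the additive offset between the scales drops out.
A change of 1°R is a change of 5/9°C, so per °R the value is 0.48 × 5/9 = 0.267.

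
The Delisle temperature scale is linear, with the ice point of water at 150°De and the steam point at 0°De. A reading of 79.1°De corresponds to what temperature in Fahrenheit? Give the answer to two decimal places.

Linear interpolation between the fixed points: C = (79.1 - 150) × 100 / (0 - 150) = 47.2667°C.
Then 47.2667 × 1.8 + 32 = 117.08°F.

117.08°F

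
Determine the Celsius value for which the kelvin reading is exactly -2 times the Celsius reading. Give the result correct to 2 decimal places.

Let C be the Celsius reading. The kelvin reading is K = 1·C + 273.15.
Require K = -2·C: 1·C + 273.15 = -2·C.
(3)·C = -273.15  ⇒  C = -91.05.

-91.05°C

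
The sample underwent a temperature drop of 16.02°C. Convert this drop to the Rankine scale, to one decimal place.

28.8°R

Only the scale ratio 1.8 matters for a change in temperature.
16.02 × 1.8 = 28.8.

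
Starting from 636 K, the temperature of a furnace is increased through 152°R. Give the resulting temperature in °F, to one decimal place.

Initial temperature in Celsius: 636 - 273.15 = 362.8500°C.
The 152°R change is an interval, so only the factor 5/9 applies: +152 × 5/9 = +84.4444°C.
Final Celsius temperature: 362.8500 + 84.4444 = 447.2944°C.
In Fahrenheit: 447.2944 × 1.8 + 32 = 837.1°F.

837.1°F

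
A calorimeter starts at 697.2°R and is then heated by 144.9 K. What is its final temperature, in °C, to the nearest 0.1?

Initial temperature in Celsius: (697.2 - 491.67) × 5/9 = 114.1833°C.
The 144.9 K change is an interval; Kelvin and Celsius degrees are the same size, so ΔC = +144.9°C.
Final Celsius temperature: 114.1833 + 144.9000 = 259.0833°C.

259.1°C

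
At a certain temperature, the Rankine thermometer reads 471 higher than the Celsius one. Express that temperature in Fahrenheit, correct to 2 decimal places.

-14.51°F

Let x be the Celsius reading; then the Rankine reading is 1.8·x + 491.67.
(1.8·x + 491.67) - x = 471  ⇒  (0.8)·x = -20.67  ⇒  x = -25.8375°C.
In Fahrenheit: -25.8375 × 1.8 + 32 = -14.51°F.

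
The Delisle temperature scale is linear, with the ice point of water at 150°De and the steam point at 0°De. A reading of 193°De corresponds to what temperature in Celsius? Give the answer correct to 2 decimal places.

Linear interpolation between the fixed points: C = (193 - 150) × 100 / (0 - 150) = -28.6667°C.

-28.67°C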